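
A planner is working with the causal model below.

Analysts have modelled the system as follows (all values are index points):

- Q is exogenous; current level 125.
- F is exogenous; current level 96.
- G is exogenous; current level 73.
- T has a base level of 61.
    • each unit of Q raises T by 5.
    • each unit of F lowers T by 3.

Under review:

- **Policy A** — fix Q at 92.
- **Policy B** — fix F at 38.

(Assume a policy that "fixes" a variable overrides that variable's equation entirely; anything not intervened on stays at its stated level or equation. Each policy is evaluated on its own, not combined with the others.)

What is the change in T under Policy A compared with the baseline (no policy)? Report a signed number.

Baseline:
  Q = 125
  F = 96
  T = 61 + 5·125 − 3·96 = 398
Policy A (Q := 92):
  Q = 92
  F = 96
  T = 61 + 5·92 − 3·96 = 233
Change in T: 233 − 398 = -165

-165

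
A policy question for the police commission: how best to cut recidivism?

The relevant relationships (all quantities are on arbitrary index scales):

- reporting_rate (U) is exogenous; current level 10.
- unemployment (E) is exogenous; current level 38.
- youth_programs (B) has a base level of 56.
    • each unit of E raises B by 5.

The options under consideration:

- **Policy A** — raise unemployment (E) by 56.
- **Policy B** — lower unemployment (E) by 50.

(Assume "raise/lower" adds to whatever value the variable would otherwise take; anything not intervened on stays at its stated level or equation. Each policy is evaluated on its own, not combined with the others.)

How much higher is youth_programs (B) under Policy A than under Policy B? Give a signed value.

530

Policy A (E + 56):
  E = 38 + 56 = 94
  B = 56 + 5·94 = 526
Policy B (E − 50):
  E = 38 − 50 = -12
  B = 56 + 5·(-12) = -4
B: 526 − (-4) = 530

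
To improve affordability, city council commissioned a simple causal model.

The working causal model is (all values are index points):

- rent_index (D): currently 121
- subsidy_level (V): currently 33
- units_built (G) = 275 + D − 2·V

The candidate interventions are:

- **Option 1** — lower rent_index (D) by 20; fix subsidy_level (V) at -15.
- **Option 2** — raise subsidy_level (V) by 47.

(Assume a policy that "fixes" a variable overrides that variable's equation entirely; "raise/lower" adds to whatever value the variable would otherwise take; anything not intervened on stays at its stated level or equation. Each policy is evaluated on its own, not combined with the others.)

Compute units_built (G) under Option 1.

406

Option 1 (D − 20, V := -15):
  D = 121 − 20 = 101
  V = -15
  G = 275 + 101 − 2·(-15) = 406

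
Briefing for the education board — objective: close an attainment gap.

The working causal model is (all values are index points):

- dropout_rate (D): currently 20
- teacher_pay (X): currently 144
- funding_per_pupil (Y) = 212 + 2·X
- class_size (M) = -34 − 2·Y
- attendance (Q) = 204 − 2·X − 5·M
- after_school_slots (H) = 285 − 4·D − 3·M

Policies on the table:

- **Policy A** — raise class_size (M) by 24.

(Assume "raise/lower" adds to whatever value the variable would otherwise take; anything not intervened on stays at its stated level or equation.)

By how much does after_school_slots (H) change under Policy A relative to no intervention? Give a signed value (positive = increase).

Baseline:
  D = 20
  X = 144
  Y = 212 + 2·144 = 500
  M = -34 − 2·500 = -1034
  H = 285 − 4·20 − 3·(-1034) = 3307
Policy A (M + 24):
  D = 20
  X = 144
  Y = 212 + 2·144 = 500
  M = -34 − 2·500 (+24 from intervention) = -1010
  H = 285 − 4·20 − 3·(-1010) = 3235
Change in H: 3235 − 3307 = -72

-72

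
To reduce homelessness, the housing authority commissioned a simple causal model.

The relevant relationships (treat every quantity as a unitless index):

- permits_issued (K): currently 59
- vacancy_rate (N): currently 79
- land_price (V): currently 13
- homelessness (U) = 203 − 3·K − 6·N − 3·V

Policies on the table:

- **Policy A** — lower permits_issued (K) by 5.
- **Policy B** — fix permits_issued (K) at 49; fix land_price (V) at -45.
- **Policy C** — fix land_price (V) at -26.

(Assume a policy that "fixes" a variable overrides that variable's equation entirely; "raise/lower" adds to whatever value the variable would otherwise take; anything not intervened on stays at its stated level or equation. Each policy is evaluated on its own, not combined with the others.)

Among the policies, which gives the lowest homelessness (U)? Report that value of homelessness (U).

Policy A (K − 5):
  K = 59 − 5 = 54
  N = 79
  V = 13
  U = 203 − 3·54 − 6·79 − 3·13 = -472
Policy B (K := 49, V := -45):
  K = 49
  N = 79
  V = -45
  U = 203 − 3·49 − 6·79 − 3·(-45) = -283
Policy C (V := -26):
  K = 59
  N = 79
  V = -26
  U = 203 − 3·59 − 6·79 − 3·(-26) = -370
Comparing — Policy A: U=-472, Policy B: U=-283, Policy C: U=-370. Lowest is -472 (Policy A).

-472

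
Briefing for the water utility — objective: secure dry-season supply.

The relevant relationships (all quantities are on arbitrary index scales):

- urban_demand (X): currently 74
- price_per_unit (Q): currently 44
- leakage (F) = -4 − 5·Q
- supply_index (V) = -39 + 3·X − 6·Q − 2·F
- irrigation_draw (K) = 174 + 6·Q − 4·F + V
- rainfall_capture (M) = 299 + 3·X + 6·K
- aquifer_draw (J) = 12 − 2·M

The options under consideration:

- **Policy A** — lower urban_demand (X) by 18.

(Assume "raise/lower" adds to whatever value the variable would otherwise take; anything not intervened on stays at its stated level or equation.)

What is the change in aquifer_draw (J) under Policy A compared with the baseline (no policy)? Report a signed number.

Baseline:
  X = 74
  Q = 44
  F = -4 − 5·44 = -224
  V = -39 + 3·74 − 6·44 − 2·(-224) = 367
  K = 174 + 6·44 − 4·(-224) + 367 = 1701
  M = 299 + 3·74 + 6·1701 = 10727
  J = 12 − 2·10727 = -21442
Policy A (X − 18):
  X = 74 − 18 = 56
  Q = 44
  F = -4 − 5·44 = -224
  V = -39 + 3·56 − 6·44 − 2·(-224) = 313
  K = 174 + 6·44 − 4·(-224) + 313 = 1647
  M = 299 + 3·56 + 6·1647 = 10349
  J = 12 − 2·10349 = -20686
Change in J: -20686 − (-21442) = 756

756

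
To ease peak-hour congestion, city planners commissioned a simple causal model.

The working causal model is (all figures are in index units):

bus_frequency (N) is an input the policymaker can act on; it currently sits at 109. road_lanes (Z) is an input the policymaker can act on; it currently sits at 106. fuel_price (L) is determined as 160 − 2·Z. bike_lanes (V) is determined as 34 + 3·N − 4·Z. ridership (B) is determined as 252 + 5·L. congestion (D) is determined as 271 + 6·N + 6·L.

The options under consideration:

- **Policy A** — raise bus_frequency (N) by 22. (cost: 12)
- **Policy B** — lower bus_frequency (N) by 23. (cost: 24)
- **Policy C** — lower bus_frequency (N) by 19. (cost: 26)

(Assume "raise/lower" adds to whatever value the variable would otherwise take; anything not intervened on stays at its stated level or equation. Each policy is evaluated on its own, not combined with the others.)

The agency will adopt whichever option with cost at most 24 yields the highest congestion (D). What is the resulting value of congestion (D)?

745

Policy A (N + 22):
  N = 109 + 22 = 131
  Z = 106
  L = 160 − 2·106 = -52
  D = 271 + 6·131 + 6·(-52) = 745
Policy B (N − 23):
  N = 109 − 23 = 86
  Z = 106
  L = 160 − 2·106 = -52
  D = 271 + 6·86 + 6·(-52) = 475
Comparing — Policy A: D=745, Policy B: D=475. Highest is 745 (Policy A).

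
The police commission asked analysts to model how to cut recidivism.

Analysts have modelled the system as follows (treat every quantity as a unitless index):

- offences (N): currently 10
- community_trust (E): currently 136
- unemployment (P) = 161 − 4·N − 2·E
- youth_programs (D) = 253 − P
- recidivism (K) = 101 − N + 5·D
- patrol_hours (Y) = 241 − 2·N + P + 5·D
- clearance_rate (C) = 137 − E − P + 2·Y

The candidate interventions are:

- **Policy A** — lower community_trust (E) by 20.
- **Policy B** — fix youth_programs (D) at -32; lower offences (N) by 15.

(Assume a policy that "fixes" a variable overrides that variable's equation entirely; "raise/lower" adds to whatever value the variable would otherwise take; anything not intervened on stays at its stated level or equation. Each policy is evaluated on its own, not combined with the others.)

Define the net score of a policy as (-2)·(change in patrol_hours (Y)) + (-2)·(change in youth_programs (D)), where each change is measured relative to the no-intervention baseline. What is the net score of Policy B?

Baseline:
  N = 10
  E = 136
  P = 161 − 4·10 − 2·136 = -151
  D = 253 − (-151) = 404
  Y = 241 − 2·10 + (-151) + 5·404 = 2090
Policy B (D := -32, N − 15):
  N = 10 − 15 = -5
  E = 136
  P = 161 − 4·(-5) − 2·136 = -91
  D = -32
  Y = 241 − 2·(-5) + (-91) + 5·(-32) = 0
ΔY = 0 − 2090 = -2090; ΔD = -32 − 404 = -436
Score = (-2)·(-2090) + (-2)·(-436) = 5052

5052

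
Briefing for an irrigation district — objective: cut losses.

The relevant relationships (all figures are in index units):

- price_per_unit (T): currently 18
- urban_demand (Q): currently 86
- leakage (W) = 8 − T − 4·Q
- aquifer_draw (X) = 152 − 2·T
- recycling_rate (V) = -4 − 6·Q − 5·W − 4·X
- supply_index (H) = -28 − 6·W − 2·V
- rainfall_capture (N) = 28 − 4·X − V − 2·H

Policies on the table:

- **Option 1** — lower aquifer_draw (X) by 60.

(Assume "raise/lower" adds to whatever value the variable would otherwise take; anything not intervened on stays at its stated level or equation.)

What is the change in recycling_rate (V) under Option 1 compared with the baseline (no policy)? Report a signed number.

240

Baseline:
  T = 18
  Q = 86
  W = 8 − 18 − 4·86 = -354
  X = 152 − 2·18 = 116
  V = -4 − 6·86 − 5·(-354) − 4·116 = 786
Option 1 (X − 60):
  T = 18
  Q = 86
  W = 8 − 18 − 4·86 = -354
  X = 152 − 2·18 (−60 from intervention) = 56
  V = -4 − 6·86 − 5·(-354) − 4·56 = 1026
Change in V: 1026 − 786 = 240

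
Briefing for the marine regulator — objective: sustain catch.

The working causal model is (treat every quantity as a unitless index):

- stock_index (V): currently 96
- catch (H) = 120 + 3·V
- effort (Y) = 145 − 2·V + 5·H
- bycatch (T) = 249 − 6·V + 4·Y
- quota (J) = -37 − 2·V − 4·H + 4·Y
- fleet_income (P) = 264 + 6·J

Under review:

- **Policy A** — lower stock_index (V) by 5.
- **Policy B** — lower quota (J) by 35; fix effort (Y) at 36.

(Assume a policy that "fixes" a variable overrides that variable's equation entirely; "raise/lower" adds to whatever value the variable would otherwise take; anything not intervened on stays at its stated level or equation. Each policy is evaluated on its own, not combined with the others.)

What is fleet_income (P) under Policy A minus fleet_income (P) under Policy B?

46038

Policy A (V − 5):
  V = 96 − 5 = 91
  H = 120 + 3·91 = 393
  Y = 145 − 2·91 + 5·393 = 1928
  J = -37 − 2·91 − 4·393 + 4·1928 = 5921
  P = 264 + 6·5921 = 35790
Policy B (J − 35, Y := 36):
  V = 96
  H = 120 + 3·96 = 408
  Y = 36
  J = -37 − 2·96 − 4·408 + 4·36 (−35 from intervention) = -1752
  P = 264 + 6·(-1752) = -10248
P: 35790 − (-10248) = 46038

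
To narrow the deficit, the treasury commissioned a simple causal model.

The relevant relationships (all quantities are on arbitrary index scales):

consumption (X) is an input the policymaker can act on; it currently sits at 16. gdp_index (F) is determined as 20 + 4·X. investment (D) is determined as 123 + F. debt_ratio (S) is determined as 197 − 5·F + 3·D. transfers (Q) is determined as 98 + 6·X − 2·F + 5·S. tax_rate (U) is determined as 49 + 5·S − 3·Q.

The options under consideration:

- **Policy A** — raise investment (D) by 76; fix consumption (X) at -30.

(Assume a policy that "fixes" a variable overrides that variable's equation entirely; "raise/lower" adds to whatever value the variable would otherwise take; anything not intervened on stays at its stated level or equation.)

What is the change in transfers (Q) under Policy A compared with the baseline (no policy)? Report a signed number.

Baseline:
  X = 16
  F = 20 + 4·16 = 84
  D = 123 + 84 = 207
  S = 197 − 5·84 + 3·207 = 398
  Q = 98 + 6·16 − 2·84 + 5·398 = 2016
Policy A (D + 76, X := -30):
  X = -30
  F = 20 + 4·(-30) = -100
  D = 123 + (-100) (+76 from intervention) = 99
  S = 197 − 5·(-100) + 3·99 = 994
  Q = 98 + 6·(-30) − 2·(-100) + 5·994 = 5088
Change in Q: 5088 − 2016 = 3072

3072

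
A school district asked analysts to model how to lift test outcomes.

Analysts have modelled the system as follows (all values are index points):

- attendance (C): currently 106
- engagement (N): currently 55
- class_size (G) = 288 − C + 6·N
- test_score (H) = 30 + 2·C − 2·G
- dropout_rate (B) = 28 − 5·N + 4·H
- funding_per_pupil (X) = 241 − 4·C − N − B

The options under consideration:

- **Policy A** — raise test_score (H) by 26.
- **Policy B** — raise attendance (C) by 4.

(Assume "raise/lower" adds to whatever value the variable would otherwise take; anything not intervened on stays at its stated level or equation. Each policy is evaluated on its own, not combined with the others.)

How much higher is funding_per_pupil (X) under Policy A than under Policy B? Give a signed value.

-24

Policy A (H + 26):
  C = 106
  N = 55
  G = 288 − 106 + 6·55 = 512
  H = 30 + 2·106 − 2·512 (+26 from intervention) = -756
  B = 28 − 5·55 + 4·(-756) = -3271
  X = 241 − 4·106 − 55 − (-3271) = 3033
Policy B (C + 4):
  C = 106 + 4 = 110
  N = 55
  G = 288 − 110 + 6·55 = 508
  H = 30 + 2·110 − 2·508 = -766
  B = 28 − 5·55 + 4·(-766) = -3311
  X = 241 − 4·110 − 55 − (-3311) = 3057
X: 3033 − 3057 = -24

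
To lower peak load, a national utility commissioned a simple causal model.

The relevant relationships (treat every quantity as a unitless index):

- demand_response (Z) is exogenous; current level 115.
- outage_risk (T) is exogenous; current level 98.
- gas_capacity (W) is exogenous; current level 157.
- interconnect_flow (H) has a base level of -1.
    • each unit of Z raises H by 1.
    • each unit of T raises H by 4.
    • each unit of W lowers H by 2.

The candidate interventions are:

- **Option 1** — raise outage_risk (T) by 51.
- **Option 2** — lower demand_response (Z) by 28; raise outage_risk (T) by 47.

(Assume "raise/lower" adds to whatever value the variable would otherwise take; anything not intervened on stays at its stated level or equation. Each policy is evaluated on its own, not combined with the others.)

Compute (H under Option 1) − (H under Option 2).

Option 1 (T + 51):
  Z = 115
  T = 98 + 51 = 149
  W = 157
  H = -1 + 115 + 4·149 − 2·157 = 396
Option 2 (Z − 28, T + 47):
  Z = 115 − 28 = 87
  T = 98 + 47 = 145
  W = 157
  H = -1 + 87 + 4·145 − 2·157 = 352
H: 396 − 352 = 44

44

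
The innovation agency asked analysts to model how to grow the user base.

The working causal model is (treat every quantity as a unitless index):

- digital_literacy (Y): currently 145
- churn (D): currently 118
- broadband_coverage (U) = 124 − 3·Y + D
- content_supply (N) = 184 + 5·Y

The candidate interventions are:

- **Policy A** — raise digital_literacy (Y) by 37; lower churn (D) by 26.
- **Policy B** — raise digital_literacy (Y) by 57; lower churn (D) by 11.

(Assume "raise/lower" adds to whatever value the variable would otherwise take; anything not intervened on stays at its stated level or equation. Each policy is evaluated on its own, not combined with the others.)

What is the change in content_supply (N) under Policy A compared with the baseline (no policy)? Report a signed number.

Baseline:
  Y = 145
  N = 184 + 5·145 = 909
Policy A (Y + 37, D − 26):
  Y = 145 + 37 = 182
  N = 184 + 5·182 = 1094
Change in N: 1094 − 909 = 185

185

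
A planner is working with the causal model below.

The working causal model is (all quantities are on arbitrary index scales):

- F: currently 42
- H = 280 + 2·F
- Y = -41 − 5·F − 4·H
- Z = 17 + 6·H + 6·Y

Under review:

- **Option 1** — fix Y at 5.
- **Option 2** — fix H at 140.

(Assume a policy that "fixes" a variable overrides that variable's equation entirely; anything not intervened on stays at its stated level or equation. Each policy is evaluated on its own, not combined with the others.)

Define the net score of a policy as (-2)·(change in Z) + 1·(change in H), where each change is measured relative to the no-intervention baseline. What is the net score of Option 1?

Baseline:
  F = 42
  H = 280 + 2·42 = 364
  Y = -41 − 5·42 − 4·364 = -1707
  Z = 17 + 6·364 + 6·(-1707) = -8041
Option 1 (Y := 5):
  F = 42
  H = 280 + 2·42 = 364
  Y = 5
  Z = 17 + 6·364 + 6·5 = 2231
ΔZ = 2231 − (-8041) = 10272; ΔH = 364 − 364 = 0
Score = (-2)·10272 + 1·0 = -20544

-20544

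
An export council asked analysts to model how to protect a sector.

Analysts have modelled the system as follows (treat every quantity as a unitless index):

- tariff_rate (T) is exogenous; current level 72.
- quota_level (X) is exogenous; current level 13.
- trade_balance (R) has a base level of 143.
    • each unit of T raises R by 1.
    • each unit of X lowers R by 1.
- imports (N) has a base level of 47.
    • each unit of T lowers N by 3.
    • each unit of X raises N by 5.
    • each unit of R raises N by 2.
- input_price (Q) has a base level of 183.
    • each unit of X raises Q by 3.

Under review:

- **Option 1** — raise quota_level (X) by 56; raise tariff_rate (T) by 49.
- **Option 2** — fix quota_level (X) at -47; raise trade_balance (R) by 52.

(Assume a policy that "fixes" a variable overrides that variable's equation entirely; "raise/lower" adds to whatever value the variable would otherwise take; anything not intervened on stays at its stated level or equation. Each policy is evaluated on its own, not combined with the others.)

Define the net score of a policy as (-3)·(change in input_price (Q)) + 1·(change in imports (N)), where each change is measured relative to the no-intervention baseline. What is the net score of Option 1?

-385

Baseline:
  T = 72
  X = 13
  R = 143 + 72 − 13 = 202
  N = 47 − 3·72 + 5·13 + 2·202 = 300
  Q = 183 + 3·13 = 222
Option 1 (X + 56, T + 49):
  T = 72 + 49 = 121
  X = 13 + 56 = 69
  R = 143 + 121 − 69 = 195
  N = 47 − 3·121 + 5·69 + 2·195 = 419
  Q = 183 + 3·69 = 390
ΔQ = 390 − 222 = 168; ΔN = 419 − 300 = 119
Score = (-3)·168 + 1·119 = -385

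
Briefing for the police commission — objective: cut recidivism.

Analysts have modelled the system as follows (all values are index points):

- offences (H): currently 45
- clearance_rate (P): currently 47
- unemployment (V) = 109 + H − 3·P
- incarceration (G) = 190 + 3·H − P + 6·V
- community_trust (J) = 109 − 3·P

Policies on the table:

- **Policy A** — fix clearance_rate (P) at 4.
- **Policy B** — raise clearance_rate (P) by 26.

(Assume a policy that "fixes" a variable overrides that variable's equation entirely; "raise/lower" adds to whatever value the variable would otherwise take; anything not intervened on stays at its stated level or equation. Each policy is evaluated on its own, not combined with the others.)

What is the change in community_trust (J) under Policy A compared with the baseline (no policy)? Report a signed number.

129

Baseline:
  P = 47
  J = 109 − 3·47 = -32
Policy A (P := 4):
  P = 4
  J = 109 − 3·4 = 97
Change in J: 97 − (-32) = 129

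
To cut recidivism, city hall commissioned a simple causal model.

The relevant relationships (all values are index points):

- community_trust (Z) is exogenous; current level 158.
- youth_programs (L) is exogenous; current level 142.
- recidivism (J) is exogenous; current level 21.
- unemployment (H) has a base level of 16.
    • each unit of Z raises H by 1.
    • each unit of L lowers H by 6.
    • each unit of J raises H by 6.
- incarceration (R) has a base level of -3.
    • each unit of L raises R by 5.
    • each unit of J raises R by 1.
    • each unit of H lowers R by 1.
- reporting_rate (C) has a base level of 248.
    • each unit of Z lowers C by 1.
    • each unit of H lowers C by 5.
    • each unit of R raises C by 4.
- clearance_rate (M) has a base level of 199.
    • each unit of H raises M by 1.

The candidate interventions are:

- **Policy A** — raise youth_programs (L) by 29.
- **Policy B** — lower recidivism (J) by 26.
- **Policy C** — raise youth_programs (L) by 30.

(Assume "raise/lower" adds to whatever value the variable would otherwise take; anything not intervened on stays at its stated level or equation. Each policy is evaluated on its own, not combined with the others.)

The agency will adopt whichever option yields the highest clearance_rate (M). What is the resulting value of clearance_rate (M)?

Policy A (L + 29):
  Z = 158
  L = 142 + 29 = 171
  J = 21
  H = 16 + 158 − 6·171 + 6·21 = -726
  M = 199 + (-726) = -527
Policy B (J − 26):
  Z = 158
  L = 142
  J = 21 − 26 = -5
  H = 16 + 158 − 6·142 + 6·(-5) = -708
  M = 199 + (-708) = -509
Policy C (L + 30):
  Z = 158
  L = 142 + 30 = 172
  J = 21
  H = 16 + 158 − 6·172 + 6·21 = -732
  M = 199 + (-732) = -533
Comparing — Policy A: M=-527, Policy B: M=-509, Policy C: M=-533. Highest is -509 (Policy B).

-509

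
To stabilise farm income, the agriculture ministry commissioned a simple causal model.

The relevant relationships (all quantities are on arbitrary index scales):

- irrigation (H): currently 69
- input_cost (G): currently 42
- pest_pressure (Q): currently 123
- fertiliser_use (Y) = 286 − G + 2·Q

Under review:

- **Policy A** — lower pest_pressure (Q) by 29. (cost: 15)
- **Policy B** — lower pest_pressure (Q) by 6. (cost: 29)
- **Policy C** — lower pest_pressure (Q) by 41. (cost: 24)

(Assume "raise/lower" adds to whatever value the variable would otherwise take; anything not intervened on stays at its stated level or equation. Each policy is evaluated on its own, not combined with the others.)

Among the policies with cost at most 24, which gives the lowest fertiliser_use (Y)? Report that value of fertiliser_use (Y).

408

Policy A (Q − 29):
  G = 42
  Q = 123 − 29 = 94
  Y = 286 − 42 + 2·94 = 432
Policy C (Q − 41):
  G = 42
  Q = 123 − 41 = 82
  Y = 286 − 42 + 2·82 = 408
Comparing — Policy A: Y=432, Policy C: Y=408. Lowest is 408 (Policy C).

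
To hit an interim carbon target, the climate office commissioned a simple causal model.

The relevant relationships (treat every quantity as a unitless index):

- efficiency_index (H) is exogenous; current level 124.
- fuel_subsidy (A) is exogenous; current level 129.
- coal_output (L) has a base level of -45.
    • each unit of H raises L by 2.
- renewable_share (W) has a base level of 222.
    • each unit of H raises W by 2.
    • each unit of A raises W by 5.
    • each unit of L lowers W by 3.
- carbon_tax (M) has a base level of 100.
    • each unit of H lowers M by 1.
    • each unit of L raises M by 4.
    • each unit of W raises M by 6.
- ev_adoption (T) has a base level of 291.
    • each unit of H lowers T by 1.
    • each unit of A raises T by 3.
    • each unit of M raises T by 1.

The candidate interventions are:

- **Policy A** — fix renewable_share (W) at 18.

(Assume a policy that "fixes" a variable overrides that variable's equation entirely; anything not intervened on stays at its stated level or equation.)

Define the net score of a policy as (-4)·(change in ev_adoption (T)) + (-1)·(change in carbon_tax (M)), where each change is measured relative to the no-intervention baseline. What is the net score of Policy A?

14640

Baseline:
  H = 124
  A = 129
  L = -45 + 2·124 = 203
  W = 222 + 2·124 + 5·129 − 3·203 = 506
  M = 100 − 124 + 4·203 + 6·506 = 3824
  T = 291 − 124 + 3·129 + 3824 = 4378
Policy A (W := 18):
  H = 124
  A = 129
  L = -45 + 2·124 = 203
  W = 18
  M = 100 − 124 + 4·203 + 6·18 = 896
  T = 291 − 124 + 3·129 + 896 = 1450
ΔT = 1450 − 4378 = -2928; ΔM = 896 − 3824 = -2928
Score = (-4)·(-2928) + (-1)·(-2928) = 14640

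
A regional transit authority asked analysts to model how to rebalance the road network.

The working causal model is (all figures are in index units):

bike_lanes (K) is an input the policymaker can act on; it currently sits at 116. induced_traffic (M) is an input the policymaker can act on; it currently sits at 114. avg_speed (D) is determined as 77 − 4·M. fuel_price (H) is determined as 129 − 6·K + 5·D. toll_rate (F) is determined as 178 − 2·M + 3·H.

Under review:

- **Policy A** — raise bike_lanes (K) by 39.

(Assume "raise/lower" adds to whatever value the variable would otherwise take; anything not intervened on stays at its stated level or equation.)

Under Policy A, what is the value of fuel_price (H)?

Policy A (K + 39):
  K = 116 + 39 = 155
  M = 114
  D = 77 − 4·114 = -379
  H = 129 − 6·155 + 5·(-379) = -2696

-2696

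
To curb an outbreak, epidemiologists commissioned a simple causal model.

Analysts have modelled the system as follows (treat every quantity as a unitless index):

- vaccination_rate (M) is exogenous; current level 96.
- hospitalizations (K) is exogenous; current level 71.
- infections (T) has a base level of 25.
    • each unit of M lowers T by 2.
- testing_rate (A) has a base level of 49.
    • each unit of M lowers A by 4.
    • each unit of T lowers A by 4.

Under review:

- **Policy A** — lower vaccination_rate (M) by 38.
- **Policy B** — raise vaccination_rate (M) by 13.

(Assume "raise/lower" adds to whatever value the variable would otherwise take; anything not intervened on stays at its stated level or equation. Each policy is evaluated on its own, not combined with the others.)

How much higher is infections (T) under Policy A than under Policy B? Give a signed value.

102

Policy A (M − 38):
  M = 96 − 38 = 58
  T = 25 − 2·58 = -91
Policy B (M + 13):
  M = 96 + 13 = 109
  T = 25 − 2·109 = -193
T: -91 − (-193) = 102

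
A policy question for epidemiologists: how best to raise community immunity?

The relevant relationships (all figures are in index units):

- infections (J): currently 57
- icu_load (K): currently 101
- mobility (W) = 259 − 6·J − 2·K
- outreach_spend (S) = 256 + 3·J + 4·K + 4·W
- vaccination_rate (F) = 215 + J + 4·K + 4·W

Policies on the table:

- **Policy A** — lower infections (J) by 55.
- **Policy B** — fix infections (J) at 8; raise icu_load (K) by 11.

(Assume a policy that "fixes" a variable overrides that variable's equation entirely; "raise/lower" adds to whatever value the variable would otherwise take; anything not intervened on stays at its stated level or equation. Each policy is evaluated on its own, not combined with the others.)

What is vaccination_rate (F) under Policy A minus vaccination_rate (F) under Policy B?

Policy A (J − 55):
  J = 57 − 55 = 2
  K = 101
  W = 259 − 6·2 − 2·101 = 45
  F = 215 + 2 + 4·101 + 4·45 = 801
Policy B (J := 8, K + 11):
  J = 8
  K = 101 + 11 = 112
  W = 259 − 6·8 − 2·112 = -13
  F = 215 + 8 + 4·112 + 4·(-13) = 619
F: 801 − 619 = 182

182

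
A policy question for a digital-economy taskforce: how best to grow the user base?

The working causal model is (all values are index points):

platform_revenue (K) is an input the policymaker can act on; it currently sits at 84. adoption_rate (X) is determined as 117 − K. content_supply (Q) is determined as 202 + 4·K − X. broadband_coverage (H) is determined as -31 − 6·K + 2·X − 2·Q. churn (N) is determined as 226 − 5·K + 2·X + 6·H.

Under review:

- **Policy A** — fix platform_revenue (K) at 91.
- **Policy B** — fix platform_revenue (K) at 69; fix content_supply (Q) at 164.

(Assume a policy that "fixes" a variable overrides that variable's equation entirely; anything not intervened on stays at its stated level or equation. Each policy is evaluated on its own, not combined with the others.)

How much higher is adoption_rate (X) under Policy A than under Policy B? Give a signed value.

-22

Policy A (K := 91):
  K = 91
  X = 117 − 91 = 26
Policy B (K := 69, Q := 164):
  K = 69
  X = 117 − 69 = 48
X: 26 − 48 = -22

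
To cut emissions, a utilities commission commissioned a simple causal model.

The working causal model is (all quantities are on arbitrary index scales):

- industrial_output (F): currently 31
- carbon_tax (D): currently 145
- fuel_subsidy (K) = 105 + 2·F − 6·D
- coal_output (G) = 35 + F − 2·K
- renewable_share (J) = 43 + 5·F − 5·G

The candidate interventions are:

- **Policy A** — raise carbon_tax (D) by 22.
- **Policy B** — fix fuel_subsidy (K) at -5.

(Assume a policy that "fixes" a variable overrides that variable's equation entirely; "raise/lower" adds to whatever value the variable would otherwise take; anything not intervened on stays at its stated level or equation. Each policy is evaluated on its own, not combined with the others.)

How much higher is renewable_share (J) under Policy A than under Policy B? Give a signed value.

-8300

Policy A (D + 22):
  F = 31
  D = 145 + 22 = 167
  K = 105 + 2·31 − 6·167 = -835
  G = 35 + 31 − 2·(-835) = 1736
  J = 43 + 5·31 − 5·1736 = -8482
Policy B (K := -5):
  F = 31
  D = 145
  K = -5
  G = 35 + 31 − 2·(-5) = 76
  J = 43 + 5·31 − 5·76 = -182
J: -8482 − (-182) = -8300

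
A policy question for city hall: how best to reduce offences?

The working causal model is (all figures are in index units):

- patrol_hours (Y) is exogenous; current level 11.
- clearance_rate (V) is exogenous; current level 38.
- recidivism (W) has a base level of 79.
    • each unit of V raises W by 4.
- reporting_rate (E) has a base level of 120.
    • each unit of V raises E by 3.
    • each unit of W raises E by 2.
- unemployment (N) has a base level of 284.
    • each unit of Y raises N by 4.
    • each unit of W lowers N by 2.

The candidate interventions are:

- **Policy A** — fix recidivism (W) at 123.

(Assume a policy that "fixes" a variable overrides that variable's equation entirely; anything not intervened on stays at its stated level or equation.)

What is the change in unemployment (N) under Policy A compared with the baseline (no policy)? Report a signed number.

Baseline:
  Y = 11
  V = 38
  W = 79 + 4·38 = 231
  N = 284 + 4·11 − 2·231 = -134
Policy A (W := 123):
  Y = 11
  V = 38
  W = 123
  N = 284 + 4·11 − 2·123 = 82
Change in N: 82 − (-134) = 216

216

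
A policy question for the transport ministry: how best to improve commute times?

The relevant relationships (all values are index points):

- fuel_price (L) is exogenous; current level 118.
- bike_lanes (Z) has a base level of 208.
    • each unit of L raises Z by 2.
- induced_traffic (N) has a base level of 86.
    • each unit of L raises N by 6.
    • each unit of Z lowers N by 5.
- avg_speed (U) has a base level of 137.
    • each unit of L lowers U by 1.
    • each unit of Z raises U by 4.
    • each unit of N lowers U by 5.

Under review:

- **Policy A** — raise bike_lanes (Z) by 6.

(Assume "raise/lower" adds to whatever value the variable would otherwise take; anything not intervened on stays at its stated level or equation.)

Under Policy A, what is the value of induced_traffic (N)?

Policy A (Z + 6):
  L = 118
  Z = 208 + 2·118 (+6 from intervention) = 450
  N = 86 + 6·118 − 5·450 = -1456

-1456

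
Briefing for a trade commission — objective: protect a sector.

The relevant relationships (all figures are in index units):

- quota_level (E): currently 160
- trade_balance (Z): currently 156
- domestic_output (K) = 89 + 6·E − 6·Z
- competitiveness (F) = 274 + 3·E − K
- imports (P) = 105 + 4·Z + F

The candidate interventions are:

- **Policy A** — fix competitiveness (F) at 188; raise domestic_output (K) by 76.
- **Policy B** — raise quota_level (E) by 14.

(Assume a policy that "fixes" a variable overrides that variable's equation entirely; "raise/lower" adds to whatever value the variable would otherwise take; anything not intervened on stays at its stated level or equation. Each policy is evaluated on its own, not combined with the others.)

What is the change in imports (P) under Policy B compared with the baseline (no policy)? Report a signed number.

-42

Baseline:
  E = 160
  Z = 156
  K = 89 + 6·160 − 6·156 = 113
  F = 274 + 3·160 − 113 = 641
  P = 105 + 4·156 + 641 = 1370
Policy B (E + 14):
  E = 160 + 14 = 174
  Z = 156
  K = 89 + 6·174 − 6·156 = 197
  F = 274 + 3·174 − 197 = 599
  P = 105 + 4·156 + 599 = 1328
Change in P: 1328 − 1370 = -42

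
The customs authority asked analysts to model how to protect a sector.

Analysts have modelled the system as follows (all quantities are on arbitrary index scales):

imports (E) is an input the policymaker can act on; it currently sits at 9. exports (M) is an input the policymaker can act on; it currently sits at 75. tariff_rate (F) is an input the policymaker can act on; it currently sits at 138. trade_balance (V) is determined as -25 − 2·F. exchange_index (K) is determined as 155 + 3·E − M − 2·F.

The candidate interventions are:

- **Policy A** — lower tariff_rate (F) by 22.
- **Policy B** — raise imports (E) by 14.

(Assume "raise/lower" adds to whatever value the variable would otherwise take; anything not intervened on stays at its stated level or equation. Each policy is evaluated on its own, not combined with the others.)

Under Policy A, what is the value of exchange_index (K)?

Policy A (F − 22):
  E = 9
  M = 75
  F = 138 − 22 = 116
  K = 155 + 3·9 − 75 − 2·116 = -125

-125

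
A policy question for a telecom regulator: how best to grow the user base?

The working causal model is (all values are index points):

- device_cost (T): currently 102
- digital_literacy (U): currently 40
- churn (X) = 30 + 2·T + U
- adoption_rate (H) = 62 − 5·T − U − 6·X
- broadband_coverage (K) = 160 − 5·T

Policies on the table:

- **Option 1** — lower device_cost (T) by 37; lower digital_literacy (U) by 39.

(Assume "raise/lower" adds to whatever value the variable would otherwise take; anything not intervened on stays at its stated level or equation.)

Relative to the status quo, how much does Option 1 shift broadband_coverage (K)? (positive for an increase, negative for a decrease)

185

Baseline:
  T = 102
  K = 160 − 5·102 = -350
Option 1 (T − 37, U − 39):
  T = 102 − 37 = 65
  K = 160 − 5·65 = -165
Change in K: -165 − (-350) = 185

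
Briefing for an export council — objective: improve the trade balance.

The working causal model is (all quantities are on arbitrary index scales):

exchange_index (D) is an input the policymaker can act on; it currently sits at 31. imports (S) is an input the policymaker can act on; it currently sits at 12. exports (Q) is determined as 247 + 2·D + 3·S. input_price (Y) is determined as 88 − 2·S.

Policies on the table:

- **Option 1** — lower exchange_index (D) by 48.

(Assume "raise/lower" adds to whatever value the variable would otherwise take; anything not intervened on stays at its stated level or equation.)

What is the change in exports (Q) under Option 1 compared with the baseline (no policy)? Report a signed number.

-96

Baseline:
  D = 31
  S = 12
  Q = 247 + 2·31 + 3·12 = 345
Option 1 (D − 48):
  D = 31 − 48 = -17
  S = 12
  Q = 247 + 2·(-17) + 3·12 = 249
Change in Q: 249 − 345 = -96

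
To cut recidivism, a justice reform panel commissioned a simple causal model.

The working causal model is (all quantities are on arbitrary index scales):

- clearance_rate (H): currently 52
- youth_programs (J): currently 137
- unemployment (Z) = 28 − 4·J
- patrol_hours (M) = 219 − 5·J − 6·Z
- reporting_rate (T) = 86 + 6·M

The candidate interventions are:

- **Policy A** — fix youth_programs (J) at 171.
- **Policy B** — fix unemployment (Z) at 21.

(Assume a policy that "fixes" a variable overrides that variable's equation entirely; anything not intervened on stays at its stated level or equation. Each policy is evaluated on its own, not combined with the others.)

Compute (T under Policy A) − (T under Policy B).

23352

Policy A (J := 171):
  J = 171
  Z = 28 − 4·171 = -656
  M = 219 − 5·171 − 6·(-656) = 3300
  T = 86 + 6·3300 = 19886
Policy B (Z := 21):
  J = 137
  Z = 21
  M = 219 − 5·137 − 6·21 = -592
  T = 86 + 6·(-592) = -3466
T: 19886 − (-3466) = 23352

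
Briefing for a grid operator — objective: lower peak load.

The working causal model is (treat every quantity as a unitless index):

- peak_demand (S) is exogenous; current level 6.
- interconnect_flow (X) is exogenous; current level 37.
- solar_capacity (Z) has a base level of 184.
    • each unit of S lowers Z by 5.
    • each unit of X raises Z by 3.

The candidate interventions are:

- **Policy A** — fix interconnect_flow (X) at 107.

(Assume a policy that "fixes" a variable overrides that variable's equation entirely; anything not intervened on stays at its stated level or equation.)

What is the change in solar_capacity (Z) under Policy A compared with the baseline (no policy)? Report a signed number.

210

Baseline:
  S = 6
  X = 37
  Z = 184 − 5·6 + 3·37 = 265
Policy A (X := 107):
  S = 6
  X = 107
  Z = 184 − 5·6 + 3·107 = 475
Change in Z: 475 − 265 = 210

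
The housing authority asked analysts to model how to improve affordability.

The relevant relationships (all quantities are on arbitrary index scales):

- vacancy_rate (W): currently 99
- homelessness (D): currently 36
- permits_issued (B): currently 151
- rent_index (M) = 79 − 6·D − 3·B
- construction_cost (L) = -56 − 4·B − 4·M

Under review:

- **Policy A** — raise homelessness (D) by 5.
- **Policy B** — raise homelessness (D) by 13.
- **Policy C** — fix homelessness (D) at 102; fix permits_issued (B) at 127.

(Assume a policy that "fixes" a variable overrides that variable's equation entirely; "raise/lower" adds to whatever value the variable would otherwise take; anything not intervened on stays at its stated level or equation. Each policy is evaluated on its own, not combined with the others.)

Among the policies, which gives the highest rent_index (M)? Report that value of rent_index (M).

-620

Policy A (D + 5):
  D = 36 + 5 = 41
  B = 151
  M = 79 − 6·41 − 3·151 = -620
Policy B (D + 13):
  D = 36 + 13 = 49
  B = 151
  M = 79 − 6·49 − 3·151 = -668
Policy C (D := 102, B := 127):
  D = 102
  B = 127
  M = 79 − 6·102 − 3·127 = -914
Comparing — Policy A: M=-620, Policy B: M=-668, Policy C: M=-914. Highest is -620 (Policy A).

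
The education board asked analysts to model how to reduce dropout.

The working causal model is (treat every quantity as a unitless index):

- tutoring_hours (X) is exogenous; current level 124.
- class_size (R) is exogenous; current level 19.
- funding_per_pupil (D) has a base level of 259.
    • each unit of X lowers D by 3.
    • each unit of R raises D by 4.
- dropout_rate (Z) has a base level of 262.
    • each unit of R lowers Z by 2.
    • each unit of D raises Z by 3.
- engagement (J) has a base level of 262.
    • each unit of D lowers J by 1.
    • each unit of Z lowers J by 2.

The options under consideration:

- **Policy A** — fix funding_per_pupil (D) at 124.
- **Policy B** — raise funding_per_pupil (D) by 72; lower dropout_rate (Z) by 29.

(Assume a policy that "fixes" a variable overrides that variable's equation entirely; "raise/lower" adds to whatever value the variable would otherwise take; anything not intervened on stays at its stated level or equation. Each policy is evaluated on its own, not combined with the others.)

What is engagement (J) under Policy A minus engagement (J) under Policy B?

Policy A (D := 124):
  X = 124
  R = 19
  D = 124
  Z = 262 − 2·19 + 3·124 = 596
  J = 262 − 124 − 2·596 = -1054
Policy B (D + 72, Z − 29):
  X = 124
  R = 19
  D = 259 − 3·124 + 4·19 (+72 from intervention) = 35
  Z = 262 − 2·19 + 3·35 (−29 from intervention) = 300
  J = 262 − 35 − 2·300 = -373
J: -1054 − (-373) = -681

-681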